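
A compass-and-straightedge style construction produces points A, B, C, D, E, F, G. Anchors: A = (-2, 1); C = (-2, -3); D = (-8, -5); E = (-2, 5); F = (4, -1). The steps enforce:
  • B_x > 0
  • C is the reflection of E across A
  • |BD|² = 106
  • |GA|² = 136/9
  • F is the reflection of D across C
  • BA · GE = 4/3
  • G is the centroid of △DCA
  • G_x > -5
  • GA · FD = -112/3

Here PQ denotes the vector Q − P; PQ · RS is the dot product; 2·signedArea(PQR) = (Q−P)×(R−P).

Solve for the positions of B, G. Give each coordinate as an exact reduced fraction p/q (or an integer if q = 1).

1. G_x = -4  [G is the centroid of △DCA]
2. G_y = -7/3  [G is the centroid of △DCA]
   → G = (-4, -7/3)
3. B_x = 1  [line -2·x + -22/3·y + 2 = 0 ∩ |BD|² = 106]
4. B_y = 0  [line -2·x + -22/3·y + 2 = 0 ∩ |BD|² = 106]
   → B = (1, 0)

B = (1, 0)
G = (-4, -7/3)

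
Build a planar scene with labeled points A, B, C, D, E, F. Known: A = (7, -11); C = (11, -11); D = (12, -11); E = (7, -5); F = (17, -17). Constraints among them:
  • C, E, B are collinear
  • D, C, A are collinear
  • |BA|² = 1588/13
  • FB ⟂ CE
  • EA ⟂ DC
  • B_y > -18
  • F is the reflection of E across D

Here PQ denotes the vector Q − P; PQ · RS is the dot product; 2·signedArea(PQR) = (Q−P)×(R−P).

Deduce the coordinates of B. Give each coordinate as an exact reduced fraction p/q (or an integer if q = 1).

1. B_x = 203/13  [C, E, B are collinear ∩ FB ⟂ CE]
2. B_y = -233/13  [C, E, B are collinear ∩ FB ⟂ CE]
   → B = (203/13, -233/13)

B = (203/13, -233/13)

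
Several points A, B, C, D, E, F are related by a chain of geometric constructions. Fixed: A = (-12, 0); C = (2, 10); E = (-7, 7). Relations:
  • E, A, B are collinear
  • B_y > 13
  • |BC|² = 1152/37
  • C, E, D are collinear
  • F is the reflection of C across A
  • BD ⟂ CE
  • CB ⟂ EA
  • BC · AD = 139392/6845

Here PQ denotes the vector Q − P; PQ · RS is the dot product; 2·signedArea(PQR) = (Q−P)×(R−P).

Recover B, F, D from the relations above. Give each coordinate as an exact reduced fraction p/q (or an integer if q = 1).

B = (-94/37, 490/37)
D = (-206/185, 1658/185)
F = (-26, -10)

1. B_x = -94/37  [E, A, B are collinear ∩ CB ⟂ EA]
2. B_y = 490/37  [E, A, B are collinear ∩ CB ⟂ EA]
   → B = (-94/37, 490/37)
3. F_x = -26  [F is the reflection of C across A]
4. F_y = -10  [F is the reflection of C across A]
   → F = (-26, -10)
5. D_x = -206/185  [C, E, D are collinear ∩ BD ⟂ CE]
6. D_y = 1658/185  [C, E, D are collinear ∩ BD ⟂ CE]
   → D = (-206/185, 1658/185)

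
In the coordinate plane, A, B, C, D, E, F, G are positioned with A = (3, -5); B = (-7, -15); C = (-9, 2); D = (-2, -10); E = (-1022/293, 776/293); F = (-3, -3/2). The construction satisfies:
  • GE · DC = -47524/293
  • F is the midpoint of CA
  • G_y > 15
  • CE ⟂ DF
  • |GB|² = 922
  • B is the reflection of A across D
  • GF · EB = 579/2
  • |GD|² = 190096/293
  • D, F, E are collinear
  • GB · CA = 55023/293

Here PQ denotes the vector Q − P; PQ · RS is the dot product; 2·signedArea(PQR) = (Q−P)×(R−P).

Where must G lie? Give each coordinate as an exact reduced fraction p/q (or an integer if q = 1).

1. G_x = -1458/293  [GF · EB = 579/2 ∩ GB · CA = 55023/293]
2. G_y = 4482/293  [GF · EB = 579/2 ∩ GB · CA = 55023/293]
   → G = (-1458/293, 4482/293)

G = (-1458/293, 4482/293)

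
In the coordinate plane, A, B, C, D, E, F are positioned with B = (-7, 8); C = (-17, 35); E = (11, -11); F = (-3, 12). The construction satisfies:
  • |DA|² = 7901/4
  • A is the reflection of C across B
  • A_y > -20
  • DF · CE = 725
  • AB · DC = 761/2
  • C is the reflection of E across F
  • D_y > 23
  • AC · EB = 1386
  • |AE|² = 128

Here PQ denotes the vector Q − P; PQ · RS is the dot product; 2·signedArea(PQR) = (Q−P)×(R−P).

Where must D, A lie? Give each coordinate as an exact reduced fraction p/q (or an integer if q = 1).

A = (3, -19)
D = (-10, 47/2)

1. A_x = 3  [A is the reflection of C across B]
2. A_y = -19  [A is the reflection of C across B]
   → A = (3, -19)
3. D_x = -10  [DF · CE = 725 ∩ AB · DC = 761/2]
4. D_y = 47/2  [DF · CE = 725 ∩ AB · DC = 761/2]
   → D = (-10, 47/2)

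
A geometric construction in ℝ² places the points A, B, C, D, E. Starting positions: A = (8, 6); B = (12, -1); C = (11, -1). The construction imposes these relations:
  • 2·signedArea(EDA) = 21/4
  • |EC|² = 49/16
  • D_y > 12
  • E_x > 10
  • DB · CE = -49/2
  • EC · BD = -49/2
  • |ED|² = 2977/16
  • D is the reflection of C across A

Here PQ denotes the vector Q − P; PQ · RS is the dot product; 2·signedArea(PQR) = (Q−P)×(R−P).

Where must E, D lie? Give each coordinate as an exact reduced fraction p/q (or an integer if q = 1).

D = (5, 13)
E = (11, 3/4)

1. D_x = 5  [D is the reflection of C across A]
2. D_y = 13  [D is the reflection of C across A]
   → D = (5, 13)
3. E_x = 11  [2·signedArea(EDA) = 21/4 ∩ DB · CE = -49/2]
4. E_y = 3/4  [2·signedArea(EDA) = 21/4 ∩ DB · CE = -49/2]
   → E = (11, 3/4)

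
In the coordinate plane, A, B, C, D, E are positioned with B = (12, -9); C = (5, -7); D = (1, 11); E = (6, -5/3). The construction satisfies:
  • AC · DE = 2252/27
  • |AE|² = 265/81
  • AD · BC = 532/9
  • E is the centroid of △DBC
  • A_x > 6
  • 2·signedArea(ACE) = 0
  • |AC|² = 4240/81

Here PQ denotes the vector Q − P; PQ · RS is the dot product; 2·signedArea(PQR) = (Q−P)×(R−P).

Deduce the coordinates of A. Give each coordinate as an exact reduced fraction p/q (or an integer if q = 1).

A = (19/3, 1/9)

1. A_x = 19/3  [2·signedArea(ACE) = 0 ∩ AD · BC = 532/9]
2. A_y = 1/9  [2·signedArea(ACE) = 0 ∩ AD · BC = 532/9]
   → A = (19/3, 1/9)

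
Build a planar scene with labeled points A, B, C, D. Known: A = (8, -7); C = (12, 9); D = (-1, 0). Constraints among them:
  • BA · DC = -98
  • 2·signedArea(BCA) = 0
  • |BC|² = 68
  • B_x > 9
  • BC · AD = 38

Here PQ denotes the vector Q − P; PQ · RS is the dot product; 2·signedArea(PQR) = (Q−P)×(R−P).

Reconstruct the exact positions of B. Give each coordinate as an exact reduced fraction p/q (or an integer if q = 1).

1. B_x = 10  [2·signedArea(BCA) = 0 ∩ BA · DC = -98]
2. B_y = 1  [2·signedArea(BCA) = 0 ∩ BA · DC = -98]
   → B = (10, 1)

B = (10, 1)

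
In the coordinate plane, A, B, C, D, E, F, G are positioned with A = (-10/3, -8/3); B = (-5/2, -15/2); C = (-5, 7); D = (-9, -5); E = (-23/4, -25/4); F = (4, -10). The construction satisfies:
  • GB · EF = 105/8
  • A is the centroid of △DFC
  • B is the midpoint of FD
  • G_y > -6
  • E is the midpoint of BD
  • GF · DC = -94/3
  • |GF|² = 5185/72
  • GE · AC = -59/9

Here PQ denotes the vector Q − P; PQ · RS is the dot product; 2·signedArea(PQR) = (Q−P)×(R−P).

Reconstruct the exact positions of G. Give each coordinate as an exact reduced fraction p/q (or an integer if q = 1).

1. G_x = -35/12  [GE · AC = -59/9 ∩ GB · EF = 105/8]
2. G_y = -61/12  [GE · AC = -59/9 ∩ GB · EF = 105/8]
   → G = (-35/12, -61/12)

G = (-35/12, -61/12)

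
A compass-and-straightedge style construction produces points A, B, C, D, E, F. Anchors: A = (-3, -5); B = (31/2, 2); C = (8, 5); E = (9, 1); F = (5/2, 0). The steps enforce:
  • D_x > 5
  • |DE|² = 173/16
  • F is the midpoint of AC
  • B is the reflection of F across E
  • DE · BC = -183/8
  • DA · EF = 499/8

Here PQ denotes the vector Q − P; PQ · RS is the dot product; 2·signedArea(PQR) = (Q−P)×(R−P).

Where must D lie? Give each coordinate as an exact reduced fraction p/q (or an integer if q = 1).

D = (23/4, 1/2)

1. D_x = 23/4  [DA · EF = 499/8 ∩ DE · BC = -183/8]
2. D_y = 1/2  [DA · EF = 499/8 ∩ DE · BC = -183/8]
   → D = (23/4, 1/2)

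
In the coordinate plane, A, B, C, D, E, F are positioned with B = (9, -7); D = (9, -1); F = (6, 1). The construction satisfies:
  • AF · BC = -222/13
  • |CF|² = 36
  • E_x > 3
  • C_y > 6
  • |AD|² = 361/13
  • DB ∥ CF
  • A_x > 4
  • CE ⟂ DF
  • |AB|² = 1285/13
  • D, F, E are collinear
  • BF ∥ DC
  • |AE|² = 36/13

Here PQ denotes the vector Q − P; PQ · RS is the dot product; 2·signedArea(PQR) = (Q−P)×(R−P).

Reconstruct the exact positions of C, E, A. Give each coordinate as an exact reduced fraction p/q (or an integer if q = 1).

A = (60/13, 25/13)
C = (6, 7)
E = (42/13, 37/13)

1. C_x = 6  [DB ∥ CF ∩ BF ∥ DC]
2. C_y = 7  [DB ∥ CF ∩ BF ∥ DC]
   → C = (6, 7)
3. E_x = 42/13  [D, F, E are collinear ∩ CE ⟂ DF]
4. E_y = 37/13  [D, F, E are collinear ∩ CE ⟂ DF]
   → E = (42/13, 37/13)
5. A_x = 60/13  [line 3·x + -14·y + 170/13 = 0 ∩ |AE|² = 36/13]
6. A_y = 25/13  [line 3·x + -14·y + 170/13 = 0 ∩ |AE|² = 36/13]
   → A = (60/13, 25/13)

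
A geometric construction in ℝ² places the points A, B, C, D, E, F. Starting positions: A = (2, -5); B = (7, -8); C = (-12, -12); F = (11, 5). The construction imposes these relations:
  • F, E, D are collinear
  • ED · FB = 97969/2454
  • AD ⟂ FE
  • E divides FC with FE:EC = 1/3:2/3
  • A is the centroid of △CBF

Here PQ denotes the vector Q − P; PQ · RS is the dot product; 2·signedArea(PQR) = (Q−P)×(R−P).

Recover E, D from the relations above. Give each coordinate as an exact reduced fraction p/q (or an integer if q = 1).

1. E_x = 10/3  [E divides FC with FE:EC = 1/3:2/3]
2. E_y = -2/3  [E divides FC with FE:EC = 1/3:2/3]
   → E = (10/3, -2/3)
3. D_x = 327/818  [F, E, D are collinear ∩ AD ⟂ FE]
4. D_y = -2319/818  [F, E, D are collinear ∩ AD ⟂ FE]
   → D = (327/818, -2319/818)

D = (327/818, -2319/818)
E = (10/3, -2/3)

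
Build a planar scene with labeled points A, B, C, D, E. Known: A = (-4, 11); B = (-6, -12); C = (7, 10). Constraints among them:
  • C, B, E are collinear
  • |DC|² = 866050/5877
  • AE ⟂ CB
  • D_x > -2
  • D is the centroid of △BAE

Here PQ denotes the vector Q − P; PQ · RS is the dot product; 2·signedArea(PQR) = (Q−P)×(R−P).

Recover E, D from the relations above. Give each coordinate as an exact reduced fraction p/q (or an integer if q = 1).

1. E_x = 2998/653  [C, B, E are collinear ∩ AE ⟂ CB]
2. E_y = 3868/653  [C, B, E are collinear ∩ AE ⟂ CB]
   → E = (2998/653, 3868/653)
3. D_x = -3532/1959  [D is the centroid of △BAE]
4. D_y = 3215/1959  [D is the centroid of △BAE]
   → D = (-3532/1959, 3215/1959)

D = (-3532/1959, 3215/1959)
E = (2998/653, 3868/653)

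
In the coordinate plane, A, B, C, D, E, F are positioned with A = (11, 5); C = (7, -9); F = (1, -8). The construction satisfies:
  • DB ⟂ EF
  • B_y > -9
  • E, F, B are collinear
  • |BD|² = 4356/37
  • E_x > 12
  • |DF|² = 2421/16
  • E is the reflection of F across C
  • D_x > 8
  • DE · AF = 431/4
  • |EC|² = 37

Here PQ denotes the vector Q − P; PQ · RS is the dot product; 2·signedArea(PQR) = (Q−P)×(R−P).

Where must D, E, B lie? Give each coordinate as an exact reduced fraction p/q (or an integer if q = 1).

B = (497/74, -1325/148)
D = (17/2, 7/4)
E = (13, -10)

1. E_x = 13  [E is the reflection of F across C]
2. E_y = -10  [E is the reflection of F across C]
   → E = (13, -10)
3. D_x = 17/2  [line 10·x + 13·y + -431/4 = 0 ∩ |DF|² = 2421/16]
4. D_y = 7/4  [line 10·x + 13·y + -431/4 = 0 ∩ |DF|² = 2421/16]
   → D = (17/2, 7/4)
5. B_x = 497/74  [E, F, B are collinear ∩ DB ⟂ EF]
6. B_y = -1325/148  [E, F, B are collinear ∩ DB ⟂ EF]
   → B = (497/74, -1325/148)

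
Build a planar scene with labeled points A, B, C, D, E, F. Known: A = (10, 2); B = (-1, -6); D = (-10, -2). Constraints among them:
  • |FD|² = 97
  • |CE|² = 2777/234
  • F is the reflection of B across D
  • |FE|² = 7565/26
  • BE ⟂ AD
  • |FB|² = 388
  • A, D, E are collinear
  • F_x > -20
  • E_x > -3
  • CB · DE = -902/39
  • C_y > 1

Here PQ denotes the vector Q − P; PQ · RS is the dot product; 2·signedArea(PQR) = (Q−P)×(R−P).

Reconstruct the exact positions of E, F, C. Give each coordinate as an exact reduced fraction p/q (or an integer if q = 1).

C = (1/3, 2)
E = (-55/26, -11/26)
F = (-19, 2)

1. E_x = -55/26  [A, D, E are collinear ∩ BE ⟂ AD]
2. E_y = -11/26  [A, D, E are collinear ∩ BE ⟂ AD]
   → E = (-55/26, -11/26)
3. F_x = -19  [F is the reflection of B across D]
4. F_y = 2  [F is the reflection of B across D]
   → F = (-19, 2)
5. C_x = 1/3  [line -205/26·x + -41/26·y + 451/78 = 0 ∩ |CE|² = 2777/234]
6. C_y = 2  [line -205/26·x + -41/26·y + 451/78 = 0 ∩ |CE|² = 2777/234]
   → C = (1/3, 2)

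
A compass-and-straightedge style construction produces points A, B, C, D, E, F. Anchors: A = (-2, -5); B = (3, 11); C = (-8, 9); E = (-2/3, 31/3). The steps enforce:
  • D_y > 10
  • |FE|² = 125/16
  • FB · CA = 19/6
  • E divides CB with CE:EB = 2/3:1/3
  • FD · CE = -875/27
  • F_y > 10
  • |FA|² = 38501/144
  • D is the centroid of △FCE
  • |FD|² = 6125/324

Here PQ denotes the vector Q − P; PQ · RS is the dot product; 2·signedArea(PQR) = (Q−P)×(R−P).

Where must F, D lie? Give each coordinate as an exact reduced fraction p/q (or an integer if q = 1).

1. F_x = 25/12  [line -6·x + 14·y + -835/6 = 0 ∩ |FE|² = 125/16]
2. F_y = 65/6  [line -6·x + 14·y + -835/6 = 0 ∩ |FE|² = 125/16]
   → F = (25/12, 65/6)
3. D_x = -79/36  [FD · CE = -875/27 ∩ D is the centroid of △FCE]
4. D_y = 181/18  [FD · CE = -875/27 ∩ D is the centroid of △FCE]
   → D = (-79/36, 181/18)

D = (-79/36, 181/18)
F = (25/12, 65/6)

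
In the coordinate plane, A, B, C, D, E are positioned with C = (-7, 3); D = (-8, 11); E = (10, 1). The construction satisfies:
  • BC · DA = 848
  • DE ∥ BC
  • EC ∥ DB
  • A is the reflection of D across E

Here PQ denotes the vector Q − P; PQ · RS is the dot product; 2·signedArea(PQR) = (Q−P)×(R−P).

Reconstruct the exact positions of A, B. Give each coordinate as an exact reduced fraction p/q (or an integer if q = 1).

A = (28, -9)
B = (-25, 13)

1. A_x = 28  [A is the reflection of D across E]
2. A_y = -9  [A is the reflection of D across E]
   → A = (28, -9)
3. B_x = -25  [DE ∥ BC ∩ EC ∥ DB]
4. B_y = 13  [DE ∥ BC ∩ EC ∥ DB]
   → B = (-25, 13)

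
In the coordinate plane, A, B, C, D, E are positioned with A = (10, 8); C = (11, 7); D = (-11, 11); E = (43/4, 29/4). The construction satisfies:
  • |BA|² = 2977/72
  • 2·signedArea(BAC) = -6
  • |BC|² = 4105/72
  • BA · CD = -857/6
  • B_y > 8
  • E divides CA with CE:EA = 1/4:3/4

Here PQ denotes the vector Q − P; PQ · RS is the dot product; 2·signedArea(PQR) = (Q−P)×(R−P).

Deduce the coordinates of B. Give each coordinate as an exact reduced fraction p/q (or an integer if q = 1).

1. B_x = 43/12  [2·signedArea(BAC) = -6 ∩ BA · CD = -857/6]
2. B_y = 101/12  [2·signedArea(BAC) = -6 ∩ BA · CD = -857/6]
   → B = (43/12, 101/12)

B = (43/12, 101/12)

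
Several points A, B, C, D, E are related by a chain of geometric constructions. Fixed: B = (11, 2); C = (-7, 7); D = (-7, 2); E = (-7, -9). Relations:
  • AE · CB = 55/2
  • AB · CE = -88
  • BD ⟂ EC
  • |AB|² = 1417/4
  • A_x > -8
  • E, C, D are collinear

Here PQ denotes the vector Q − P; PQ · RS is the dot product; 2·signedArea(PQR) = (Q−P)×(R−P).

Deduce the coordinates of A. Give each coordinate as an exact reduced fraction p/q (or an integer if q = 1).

1. A_x = -7  [AE · CB = 55/2 ∩ AB · CE = -88]
2. A_y = -7/2  [AE · CB = 55/2 ∩ AB · CE = -88]
   → A = (-7, -7/2)

A = (-7, -7/2)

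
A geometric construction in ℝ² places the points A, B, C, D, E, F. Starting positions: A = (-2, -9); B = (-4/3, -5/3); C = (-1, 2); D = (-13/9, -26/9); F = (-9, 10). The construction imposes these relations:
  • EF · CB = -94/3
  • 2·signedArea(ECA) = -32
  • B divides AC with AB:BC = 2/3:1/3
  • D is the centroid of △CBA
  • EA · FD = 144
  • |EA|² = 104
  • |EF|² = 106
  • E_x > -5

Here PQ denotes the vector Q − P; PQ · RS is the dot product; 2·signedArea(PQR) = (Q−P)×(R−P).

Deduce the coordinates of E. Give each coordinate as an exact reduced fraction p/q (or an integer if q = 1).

E = (-4, 1)

1. E_x = -4  [EA · FD = 144 ∩ EF · CB = -94/3]
2. E_y = 1  [EA · FD = 144 ∩ EF · CB = -94/3]
   → E = (-4, 1)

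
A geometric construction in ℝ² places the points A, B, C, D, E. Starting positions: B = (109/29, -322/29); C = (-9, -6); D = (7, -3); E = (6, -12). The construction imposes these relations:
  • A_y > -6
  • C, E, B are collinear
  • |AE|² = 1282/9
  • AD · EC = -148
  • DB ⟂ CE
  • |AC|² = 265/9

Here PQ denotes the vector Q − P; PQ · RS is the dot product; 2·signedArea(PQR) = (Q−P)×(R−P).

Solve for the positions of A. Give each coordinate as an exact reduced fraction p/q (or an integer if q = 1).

1. A_x = -11/3  [line 15·x + -6·y + 25 = 0 ∩ |AC|² = 265/9]
2. A_y = -5  [line 15·x + -6·y + 25 = 0 ∩ |AC|² = 265/9]
   → A = (-11/3, -5)

A = (-11/3, -5)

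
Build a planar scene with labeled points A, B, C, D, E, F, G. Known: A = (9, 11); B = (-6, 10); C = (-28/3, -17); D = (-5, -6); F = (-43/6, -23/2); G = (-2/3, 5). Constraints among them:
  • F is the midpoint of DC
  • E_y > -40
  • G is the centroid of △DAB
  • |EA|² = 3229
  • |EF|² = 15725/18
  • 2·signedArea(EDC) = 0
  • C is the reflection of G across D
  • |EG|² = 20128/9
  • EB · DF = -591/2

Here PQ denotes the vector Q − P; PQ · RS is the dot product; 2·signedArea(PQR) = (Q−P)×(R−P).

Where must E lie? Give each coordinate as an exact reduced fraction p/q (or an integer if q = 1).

1. E_x = -18  [2·signedArea(EDC) = 0 ∩ EB · DF = -591/2]
2. E_y = -39  [2·signedArea(EDC) = 0 ∩ EB · DF = -591/2]
   → E = (-18, -39)

E = (-18, -39)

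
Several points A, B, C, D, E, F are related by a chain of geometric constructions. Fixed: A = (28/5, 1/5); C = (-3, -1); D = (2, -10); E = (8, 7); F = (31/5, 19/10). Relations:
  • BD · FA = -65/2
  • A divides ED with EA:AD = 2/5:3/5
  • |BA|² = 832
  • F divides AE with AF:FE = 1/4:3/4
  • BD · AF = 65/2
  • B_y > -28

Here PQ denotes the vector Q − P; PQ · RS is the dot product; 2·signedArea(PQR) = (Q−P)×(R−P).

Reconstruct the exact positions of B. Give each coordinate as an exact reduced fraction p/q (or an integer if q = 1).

1. B_x = -4  [line -3/5·x + -17/10·y + -483/10 = 0 ∩ |BA|² = 832]
2. B_y = -27  [line -3/5·x + -17/10·y + -483/10 = 0 ∩ |BA|² = 832]
   → B = (-4, -27)

B = (-4, -27)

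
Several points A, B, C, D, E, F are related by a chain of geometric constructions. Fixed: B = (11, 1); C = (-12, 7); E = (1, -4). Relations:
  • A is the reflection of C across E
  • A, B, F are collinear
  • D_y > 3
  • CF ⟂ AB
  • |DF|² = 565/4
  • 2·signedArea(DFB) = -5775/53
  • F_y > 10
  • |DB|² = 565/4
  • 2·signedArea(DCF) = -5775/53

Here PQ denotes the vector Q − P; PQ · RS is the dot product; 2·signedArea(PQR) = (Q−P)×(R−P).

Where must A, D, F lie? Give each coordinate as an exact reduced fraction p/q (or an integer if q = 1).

1. A_x = 14  [A is the reflection of C across E]
2. A_y = -15  [A is the reflection of C across E]
   → A = (14, -15)
3. F_x = 484/53  [A, B, F are collinear ∩ CF ⟂ AB]
4. F_y = 581/53  [A, B, F are collinear ∩ CF ⟂ AB]
   → F = (484/53, 581/53)
5. D_x = -1/2  [2·signedArea(DFB) = -5775/53 ∩ 2·signedArea(DCF) = -5775/53]
6. D_y = 4  [2·signedArea(DFB) = -5775/53 ∩ 2·signedArea(DCF) = -5775/53]
   → D = (-1/2, 4)

A = (14, -15)
D = (-1/2, 4)
F = (484/53, 581/53)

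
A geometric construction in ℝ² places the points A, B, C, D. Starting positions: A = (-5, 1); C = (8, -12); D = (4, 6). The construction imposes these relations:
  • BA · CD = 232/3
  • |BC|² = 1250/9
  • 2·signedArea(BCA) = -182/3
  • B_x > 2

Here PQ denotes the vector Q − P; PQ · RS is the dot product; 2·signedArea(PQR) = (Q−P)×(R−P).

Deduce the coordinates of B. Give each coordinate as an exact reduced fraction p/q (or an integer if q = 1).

B = (7/3, -5/3)

1. B_x = 7/3  [2·signedArea(BCA) = -182/3 ∩ BA · CD = 232/3]
2. B_y = -5/3  [2·signedArea(BCA) = -182/3 ∩ BA · CD = 232/3]
   → B = (7/3, -5/3)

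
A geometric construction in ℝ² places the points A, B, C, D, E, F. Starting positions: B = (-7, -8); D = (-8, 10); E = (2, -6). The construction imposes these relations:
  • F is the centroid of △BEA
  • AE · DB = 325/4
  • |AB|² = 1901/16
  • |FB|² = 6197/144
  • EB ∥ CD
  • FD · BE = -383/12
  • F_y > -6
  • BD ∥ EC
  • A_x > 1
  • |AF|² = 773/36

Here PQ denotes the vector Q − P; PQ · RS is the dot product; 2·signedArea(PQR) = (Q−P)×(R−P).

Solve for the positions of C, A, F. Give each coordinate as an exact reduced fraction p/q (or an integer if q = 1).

A = (7/4, -3/2)
C = (1, 12)
F = (-13/12, -31/6)

1. C_x = 1  [EB ∥ CD ∩ BD ∥ EC]
2. C_y = 12  [EB ∥ CD ∩ BD ∥ EC]
   → C = (1, 12)
3. A_x = 7/4  [line -1·x + 18·y + 115/4 = 0 ∩ |AB|² = 1901/16]
4. A_y = -3/2  [line -1·x + 18·y + 115/4 = 0 ∩ |AB|² = 1901/16]
   → A = (7/4, -3/2)
5. F_x = -13/12  [F is the centroid of △BEA]
6. F_y = -31/6  [F is the centroid of △BEA]
   → F = (-13/12, -31/6)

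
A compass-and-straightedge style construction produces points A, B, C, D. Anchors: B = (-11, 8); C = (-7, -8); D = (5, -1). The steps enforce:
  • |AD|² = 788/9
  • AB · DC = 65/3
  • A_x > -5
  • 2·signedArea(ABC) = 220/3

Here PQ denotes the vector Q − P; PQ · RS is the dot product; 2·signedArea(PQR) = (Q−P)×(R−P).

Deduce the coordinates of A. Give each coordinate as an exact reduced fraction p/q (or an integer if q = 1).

A = (-13/3, -1/3)

1. A_x = -13/3  [2·signedArea(ABC) = 220/3 ∩ AB · DC = 65/3]
2. A_y = -1/3  [2·signedArea(ABC) = 220/3 ∩ AB · DC = 65/3]
   → A = (-13/3, -1/3)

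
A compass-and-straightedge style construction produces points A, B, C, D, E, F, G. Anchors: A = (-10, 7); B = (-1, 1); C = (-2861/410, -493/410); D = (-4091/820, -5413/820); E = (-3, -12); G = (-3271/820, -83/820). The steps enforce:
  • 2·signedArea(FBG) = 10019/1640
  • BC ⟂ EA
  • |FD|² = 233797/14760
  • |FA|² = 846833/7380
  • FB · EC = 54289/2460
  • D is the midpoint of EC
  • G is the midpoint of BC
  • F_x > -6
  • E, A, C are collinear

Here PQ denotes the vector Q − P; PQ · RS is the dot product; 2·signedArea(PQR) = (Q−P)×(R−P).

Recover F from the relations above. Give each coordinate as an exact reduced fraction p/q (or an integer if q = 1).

1. F_x = -3271/615  [line 903/820·x + -2451/820·y + -3311/1640 = 0 ∩ |FD|² = 233797/14760]
2. F_y = -3241/1230  [line 903/820·x + -2451/820·y + -3311/1640 = 0 ∩ |FD|² = 233797/14760]
   → F = (-3271/615, -3241/1230)

F = (-3271/615, -3241/1230)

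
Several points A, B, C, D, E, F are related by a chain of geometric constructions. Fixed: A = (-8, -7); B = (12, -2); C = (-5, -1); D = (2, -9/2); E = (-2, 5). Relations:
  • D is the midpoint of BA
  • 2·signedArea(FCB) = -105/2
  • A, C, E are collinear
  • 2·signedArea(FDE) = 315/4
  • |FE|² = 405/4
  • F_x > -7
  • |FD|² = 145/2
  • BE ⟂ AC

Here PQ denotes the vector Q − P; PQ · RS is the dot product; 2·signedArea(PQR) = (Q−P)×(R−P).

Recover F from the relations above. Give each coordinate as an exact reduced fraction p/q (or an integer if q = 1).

1. F_x = -13/2  [2·signedArea(FDE) = 315/4 ∩ 2·signedArea(FCB) = -105/2]
2. F_y = -4  [2·signedArea(FDE) = 315/4 ∩ 2·signedArea(FCB) = -105/2]
   → F = (-13/2, -4)

F = (-13/2, -4)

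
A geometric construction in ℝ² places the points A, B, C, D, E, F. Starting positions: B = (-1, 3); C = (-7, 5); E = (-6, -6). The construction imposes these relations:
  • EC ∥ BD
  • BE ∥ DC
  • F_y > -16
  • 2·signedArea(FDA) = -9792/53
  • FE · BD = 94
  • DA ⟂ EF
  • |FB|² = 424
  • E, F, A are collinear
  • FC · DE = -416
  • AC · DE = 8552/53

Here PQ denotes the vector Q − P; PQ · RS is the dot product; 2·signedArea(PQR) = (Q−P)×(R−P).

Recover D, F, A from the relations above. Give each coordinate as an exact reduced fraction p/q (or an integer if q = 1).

A = (182/53, 582/53)
D = (-2, 14)
F = (-11, -15)

1. D_x = -2  [BE ∥ DC ∩ EC ∥ BD]
2. D_y = 14  [BE ∥ DC ∩ EC ∥ BD]
   → D = (-2, 14)
3. F_x = -11  [FE · BD = 94 ∩ FC · DE = -416]
4. F_y = -15  [FE · BD = 94 ∩ FC · DE = -416]
   → F = (-11, -15)
5. A_x = 182/53  [E, F, A are collinear ∩ DA ⟂ EF]
6. A_y = 582/53  [E, F, A are collinear ∩ DA ⟂ EF]
   → A = (182/53, 582/53)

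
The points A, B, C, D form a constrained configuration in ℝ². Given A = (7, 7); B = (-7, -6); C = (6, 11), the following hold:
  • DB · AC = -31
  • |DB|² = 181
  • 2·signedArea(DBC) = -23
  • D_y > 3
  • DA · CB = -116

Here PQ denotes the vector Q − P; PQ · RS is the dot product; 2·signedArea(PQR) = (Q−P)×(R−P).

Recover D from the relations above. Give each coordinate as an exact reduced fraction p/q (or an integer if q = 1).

D = (2, 4)

1. D_x = 2  [DB · AC = -31 ∩ 2·signedArea(DBC) = -23]
2. D_y = 4  [DB · AC = -31 ∩ 2·signedArea(DBC) = -23]
   → D = (2, 4)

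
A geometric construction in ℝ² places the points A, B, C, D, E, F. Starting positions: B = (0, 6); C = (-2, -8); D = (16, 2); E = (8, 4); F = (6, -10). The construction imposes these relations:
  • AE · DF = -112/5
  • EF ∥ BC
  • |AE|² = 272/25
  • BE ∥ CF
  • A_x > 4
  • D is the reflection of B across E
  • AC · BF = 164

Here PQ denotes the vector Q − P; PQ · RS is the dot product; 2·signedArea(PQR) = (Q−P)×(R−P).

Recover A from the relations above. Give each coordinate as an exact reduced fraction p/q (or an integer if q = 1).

A = (24/5, 24/5)

1. A_x = 24/5  [AE · DF = -112/5 ∩ AC · BF = 164]
2. A_y = 24/5  [AE · DF = -112/5 ∩ AC · BF = 164]
   → A = (24/5, 24/5)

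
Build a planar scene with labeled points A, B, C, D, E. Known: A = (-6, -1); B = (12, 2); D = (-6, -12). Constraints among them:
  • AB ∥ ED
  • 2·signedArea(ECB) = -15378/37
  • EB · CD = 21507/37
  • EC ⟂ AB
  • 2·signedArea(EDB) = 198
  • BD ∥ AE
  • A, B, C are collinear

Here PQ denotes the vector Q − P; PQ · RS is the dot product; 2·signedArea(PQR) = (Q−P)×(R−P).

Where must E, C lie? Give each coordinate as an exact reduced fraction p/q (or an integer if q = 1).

1. E_x = -24  [AB ∥ ED ∩ BD ∥ AE]
2. E_y = -15  [AB ∥ ED ∩ BD ∥ AE]
   → E = (-24, -15)
3. C_x = -954/37  [A, B, C are collinear ∩ EC ⟂ AB]
4. C_y = -159/37  [A, B, C are collinear ∩ EC ⟂ AB]
   → C = (-954/37, -159/37)

C = (-954/37, -159/37)
E = (-24, -15)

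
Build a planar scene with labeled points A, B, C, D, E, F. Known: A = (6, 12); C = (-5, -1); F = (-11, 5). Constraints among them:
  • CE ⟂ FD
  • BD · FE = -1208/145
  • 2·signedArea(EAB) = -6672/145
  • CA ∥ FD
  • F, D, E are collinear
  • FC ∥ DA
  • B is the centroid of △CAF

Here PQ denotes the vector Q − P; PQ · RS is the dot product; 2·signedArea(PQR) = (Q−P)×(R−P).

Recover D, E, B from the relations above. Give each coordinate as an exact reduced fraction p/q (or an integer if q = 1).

1. D_x = 0  [FC ∥ DA ∩ CA ∥ FD]
2. D_y = 18  [FC ∥ DA ∩ CA ∥ FD]
   → D = (0, 18)
3. E_x = -1661/145  [F, D, E are collinear ∩ CE ⟂ FD]
4. E_y = 647/145  [F, D, E are collinear ∩ CE ⟂ FD]
   → E = (-1661/145, 647/145)
5. B_x = -10/3  [B is the centroid of △CAF]
6. B_y = 16/3  [B is the centroid of △CAF]
   → B = (-10/3, 16/3)

B = (-10/3, 16/3)
D = (0, 18)
E = (-1661/145, 647/145)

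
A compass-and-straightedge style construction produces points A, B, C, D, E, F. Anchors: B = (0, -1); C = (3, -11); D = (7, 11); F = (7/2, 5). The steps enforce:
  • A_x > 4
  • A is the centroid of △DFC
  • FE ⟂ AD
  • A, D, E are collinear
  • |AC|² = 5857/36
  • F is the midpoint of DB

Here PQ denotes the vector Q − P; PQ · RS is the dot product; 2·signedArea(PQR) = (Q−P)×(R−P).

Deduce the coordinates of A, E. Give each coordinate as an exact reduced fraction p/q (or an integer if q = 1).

A = (9/2, 5/3)
E = (35399/6722, 15215/3361)

1. A_x = 9/2  [A is the centroid of △DFC]
2. A_y = 5/3  [A is the centroid of △DFC]
   → A = (9/2, 5/3)
3. E_x = 35399/6722  [A, D, E are collinear ∩ FE ⟂ AD]
4. E_y = 15215/3361  [A, D, E are collinear ∩ FE ⟂ AD]
   → E = (35399/6722, 15215/3361)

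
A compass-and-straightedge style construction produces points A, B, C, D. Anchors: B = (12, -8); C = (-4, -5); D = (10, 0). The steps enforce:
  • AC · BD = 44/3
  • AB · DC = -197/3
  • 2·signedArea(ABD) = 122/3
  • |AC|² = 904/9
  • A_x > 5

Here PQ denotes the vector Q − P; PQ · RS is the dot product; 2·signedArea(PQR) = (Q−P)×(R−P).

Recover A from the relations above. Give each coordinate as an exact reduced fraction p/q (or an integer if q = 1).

A = (6, -13/3)

1. A_x = 6  [AB · DC = -197/3 ∩ 2·signedArea(ABD) = 122/3]
2. A_y = -13/3  [AB · DC = -197/3 ∩ 2·signedArea(ABD) = 122/3]
   → A = (6, -13/3)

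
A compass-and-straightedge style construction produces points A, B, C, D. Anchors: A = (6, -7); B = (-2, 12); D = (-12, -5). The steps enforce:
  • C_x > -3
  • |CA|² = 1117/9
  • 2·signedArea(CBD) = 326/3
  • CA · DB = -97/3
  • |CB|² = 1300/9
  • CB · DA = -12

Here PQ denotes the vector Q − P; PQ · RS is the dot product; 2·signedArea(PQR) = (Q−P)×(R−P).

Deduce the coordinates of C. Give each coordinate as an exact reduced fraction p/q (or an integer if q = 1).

1. C_x = -8/3  [CB · DA = -12 ∩ 2·signedArea(CBD) = 326/3]
2. C_y = 0  [CB · DA = -12 ∩ 2·signedArea(CBD) = 326/3]
   → C = (-8/3, 0)

C = (-8/3, 0)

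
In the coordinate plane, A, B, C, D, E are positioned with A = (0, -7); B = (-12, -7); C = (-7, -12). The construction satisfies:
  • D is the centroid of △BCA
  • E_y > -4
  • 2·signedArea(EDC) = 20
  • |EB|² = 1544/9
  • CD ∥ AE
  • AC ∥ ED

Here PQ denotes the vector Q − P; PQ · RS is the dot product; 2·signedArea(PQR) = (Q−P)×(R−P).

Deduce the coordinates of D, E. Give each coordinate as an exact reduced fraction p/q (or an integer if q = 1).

1. D_x = -19/3  [D is the centroid of △BCA]
2. D_y = -26/3  [D is the centroid of △BCA]
   → D = (-19/3, -26/3)
3. E_x = 2/3  [AC ∥ ED ∩ CD ∥ AE]
4. E_y = -11/3  [AC ∥ ED ∩ CD ∥ AE]
   → E = (2/3, -11/3)

D = (-19/3, -26/3)
E = (2/3, -11/3)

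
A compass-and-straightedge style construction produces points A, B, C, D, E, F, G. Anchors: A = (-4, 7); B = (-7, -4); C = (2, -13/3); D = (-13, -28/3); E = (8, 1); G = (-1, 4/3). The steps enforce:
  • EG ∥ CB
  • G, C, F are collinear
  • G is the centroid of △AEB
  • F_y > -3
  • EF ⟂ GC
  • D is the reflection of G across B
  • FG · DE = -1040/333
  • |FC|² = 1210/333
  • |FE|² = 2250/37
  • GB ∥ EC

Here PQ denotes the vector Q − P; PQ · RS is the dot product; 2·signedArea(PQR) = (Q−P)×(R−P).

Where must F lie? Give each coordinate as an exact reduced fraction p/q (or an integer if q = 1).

1. F_x = 41/37  [G, C, F are collinear ∩ EF ⟂ GC]
2. F_y = -98/37  [G, C, F are collinear ∩ EF ⟂ GC]
   → F = (41/37, -98/37)

F = (41/37, -98/37)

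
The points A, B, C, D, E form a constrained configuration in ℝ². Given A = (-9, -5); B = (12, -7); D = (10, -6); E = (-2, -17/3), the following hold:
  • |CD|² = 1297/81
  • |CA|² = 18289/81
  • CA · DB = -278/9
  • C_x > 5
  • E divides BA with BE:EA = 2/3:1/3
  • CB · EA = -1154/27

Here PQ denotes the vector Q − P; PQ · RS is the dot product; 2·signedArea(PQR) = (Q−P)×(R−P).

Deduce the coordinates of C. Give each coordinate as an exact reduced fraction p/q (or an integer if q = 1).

C = (6, -53/9)

1. C_x = 6  [CA · DB = -278/9 ∩ CB · EA = -1154/27]
2. C_y = -53/9  [CA · DB = -278/9 ∩ CB · EA = -1154/27]
   → C = (6, -53/9)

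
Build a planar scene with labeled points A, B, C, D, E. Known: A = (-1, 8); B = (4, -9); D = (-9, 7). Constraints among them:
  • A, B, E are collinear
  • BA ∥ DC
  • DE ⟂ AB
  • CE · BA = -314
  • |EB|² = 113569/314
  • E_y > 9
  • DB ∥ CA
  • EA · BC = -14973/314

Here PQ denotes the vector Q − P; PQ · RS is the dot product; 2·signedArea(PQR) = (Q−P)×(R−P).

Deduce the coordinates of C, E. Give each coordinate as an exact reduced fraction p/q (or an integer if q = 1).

C = (-14, 24)
E = (-429/314, 2903/314)

1. C_x = -14  [DB ∥ CA ∩ BA ∥ DC]
2. C_y = 24  [DB ∥ CA ∩ BA ∥ DC]
   → C = (-14, 24)
3. E_x = -429/314  [A, B, E are collinear ∩ DE ⟂ AB]
4. E_y = 2903/314  [A, B, E are collinear ∩ DE ⟂ AB]
   → E = (-429/314, 2903/314)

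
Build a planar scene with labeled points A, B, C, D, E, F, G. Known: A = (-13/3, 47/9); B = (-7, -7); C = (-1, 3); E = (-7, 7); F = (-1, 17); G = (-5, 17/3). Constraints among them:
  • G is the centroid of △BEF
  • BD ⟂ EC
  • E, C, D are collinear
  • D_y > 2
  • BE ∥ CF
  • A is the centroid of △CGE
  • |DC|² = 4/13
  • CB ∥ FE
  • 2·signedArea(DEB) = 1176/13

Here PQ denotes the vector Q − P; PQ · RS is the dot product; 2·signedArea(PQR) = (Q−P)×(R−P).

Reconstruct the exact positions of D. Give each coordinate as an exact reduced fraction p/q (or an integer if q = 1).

D = (-7/13, 35/13)

1. D_x = -7/13  [E, C, D are collinear ∩ BD ⟂ EC]
2. D_y = 35/13  [E, C, D are collinear ∩ BD ⟂ EC]
   → D = (-7/13, 35/13)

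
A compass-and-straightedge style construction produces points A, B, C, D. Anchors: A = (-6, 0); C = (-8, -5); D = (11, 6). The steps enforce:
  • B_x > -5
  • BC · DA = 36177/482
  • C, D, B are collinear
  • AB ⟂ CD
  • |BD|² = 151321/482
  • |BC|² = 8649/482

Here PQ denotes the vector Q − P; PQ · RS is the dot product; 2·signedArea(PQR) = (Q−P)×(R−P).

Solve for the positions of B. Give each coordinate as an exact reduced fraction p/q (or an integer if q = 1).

B = (-2089/482, -1387/482)

1. B_x = -2089/482  [C, D, B are collinear ∩ AB ⟂ CD]
2. B_y = -1387/482  [C, D, B are collinear ∩ AB ⟂ CD]
   → B = (-2089/482, -1387/482)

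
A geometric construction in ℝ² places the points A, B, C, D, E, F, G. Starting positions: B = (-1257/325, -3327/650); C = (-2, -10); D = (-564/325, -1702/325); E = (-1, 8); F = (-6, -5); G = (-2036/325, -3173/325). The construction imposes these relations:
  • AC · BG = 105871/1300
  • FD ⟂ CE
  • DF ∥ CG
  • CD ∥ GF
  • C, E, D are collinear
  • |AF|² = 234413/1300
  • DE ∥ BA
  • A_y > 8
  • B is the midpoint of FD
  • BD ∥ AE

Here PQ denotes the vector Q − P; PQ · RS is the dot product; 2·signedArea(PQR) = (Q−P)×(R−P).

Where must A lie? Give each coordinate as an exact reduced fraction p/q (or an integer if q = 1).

1. A_x = -1018/325  [BD ∥ AE ∩ DE ∥ BA]
2. A_y = 5277/650  [BD ∥ AE ∩ DE ∥ BA]
   → A = (-1018/325, 5277/650)

A = (-1018/325, 5277/650)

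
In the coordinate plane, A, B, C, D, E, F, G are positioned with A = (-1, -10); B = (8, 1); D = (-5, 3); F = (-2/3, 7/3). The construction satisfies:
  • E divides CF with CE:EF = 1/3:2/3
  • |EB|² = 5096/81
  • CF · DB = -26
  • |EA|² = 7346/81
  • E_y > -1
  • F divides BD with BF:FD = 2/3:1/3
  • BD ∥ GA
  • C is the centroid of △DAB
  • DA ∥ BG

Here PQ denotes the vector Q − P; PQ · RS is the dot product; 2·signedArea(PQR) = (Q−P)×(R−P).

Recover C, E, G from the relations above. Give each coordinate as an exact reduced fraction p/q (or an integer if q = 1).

1. C_x = 2/3  [C is the centroid of △DAB]
2. C_y = -2  [C is the centroid of △DAB]
   → C = (2/3, -2)
3. E_x = 2/9  [E divides CF with CE:EF = 1/3:2/3]
4. E_y = -5/9  [E divides CF with CE:EF = 1/3:2/3]
   → E = (2/9, -5/9)
5. G_x = 12  [BD ∥ GA ∩ DA ∥ BG]
6. G_y = -12  [BD ∥ GA ∩ DA ∥ BG]
   → G = (12, -12)

C = (2/3, -2)
E = (2/9, -5/9)
G = (12, -12)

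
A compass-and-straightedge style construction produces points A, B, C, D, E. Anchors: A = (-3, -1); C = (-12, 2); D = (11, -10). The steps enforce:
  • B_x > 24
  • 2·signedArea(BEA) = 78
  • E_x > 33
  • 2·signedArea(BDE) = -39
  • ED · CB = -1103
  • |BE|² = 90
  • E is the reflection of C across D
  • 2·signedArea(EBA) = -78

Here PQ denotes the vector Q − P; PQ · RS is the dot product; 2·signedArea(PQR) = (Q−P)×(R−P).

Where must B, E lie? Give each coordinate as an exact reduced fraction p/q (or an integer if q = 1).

1. E_x = 34  [E is the reflection of C across D]
2. E_y = -22  [E is the reflection of C across D]
   → E = (34, -22)
3. B_x = 25  [2·signedArea(BDE) = -39 ∩ 2·signedArea(BEA) = 78]
4. B_y = -19  [2·signedArea(BDE) = -39 ∩ 2·signedArea(BEA) = 78]
   → B = (25, -19)

B = (25, -19)
E = (34, -22)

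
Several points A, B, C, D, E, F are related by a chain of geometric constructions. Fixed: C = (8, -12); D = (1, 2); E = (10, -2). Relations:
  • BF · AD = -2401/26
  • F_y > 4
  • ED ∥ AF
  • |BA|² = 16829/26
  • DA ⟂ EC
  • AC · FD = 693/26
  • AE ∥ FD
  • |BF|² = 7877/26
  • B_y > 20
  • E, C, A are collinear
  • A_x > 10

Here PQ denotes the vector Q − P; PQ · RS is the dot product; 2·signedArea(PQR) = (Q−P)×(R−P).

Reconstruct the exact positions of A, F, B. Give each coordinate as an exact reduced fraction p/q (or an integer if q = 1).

A = (271/26, 3/26)
B = (-67/13, 263/13)
F = (37/26, 107/26)

1. A_x = 271/26  [E, C, A are collinear ∩ DA ⟂ EC]
2. A_y = 3/26  [E, C, A are collinear ∩ DA ⟂ EC]
   → A = (271/26, 3/26)
3. F_x = 37/26  [AE ∥ FD ∩ ED ∥ AF]
4. F_y = 107/26  [AE ∥ FD ∩ ED ∥ AF]
   → F = (37/26, 107/26)
5. B_x = -67/13  [line 245/26·x + -49/26·y + 1127/13 = 0 ∩ |BF|² = 7877/26]
6. B_y = 263/13  [line 245/26·x + -49/26·y + 1127/13 = 0 ∩ |BF|² = 7877/26]
   → B = (-67/13, 263/13)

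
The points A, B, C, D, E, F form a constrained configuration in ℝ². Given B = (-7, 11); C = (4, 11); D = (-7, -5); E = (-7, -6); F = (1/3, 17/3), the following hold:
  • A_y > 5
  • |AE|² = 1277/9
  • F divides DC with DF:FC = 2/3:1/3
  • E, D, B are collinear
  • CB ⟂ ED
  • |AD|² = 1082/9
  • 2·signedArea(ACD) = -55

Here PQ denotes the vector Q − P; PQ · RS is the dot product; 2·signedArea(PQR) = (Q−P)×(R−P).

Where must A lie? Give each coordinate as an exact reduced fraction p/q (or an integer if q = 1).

1. A_x = -10/3  [line 16·x + -11·y + 112 = 0 ∩ |AE|² = 1277/9]
2. A_y = 16/3  [line 16·x + -11·y + 112 = 0 ∩ |AE|² = 1277/9]
   → A = (-10/3, 16/3)

A = (-10/3, 16/3)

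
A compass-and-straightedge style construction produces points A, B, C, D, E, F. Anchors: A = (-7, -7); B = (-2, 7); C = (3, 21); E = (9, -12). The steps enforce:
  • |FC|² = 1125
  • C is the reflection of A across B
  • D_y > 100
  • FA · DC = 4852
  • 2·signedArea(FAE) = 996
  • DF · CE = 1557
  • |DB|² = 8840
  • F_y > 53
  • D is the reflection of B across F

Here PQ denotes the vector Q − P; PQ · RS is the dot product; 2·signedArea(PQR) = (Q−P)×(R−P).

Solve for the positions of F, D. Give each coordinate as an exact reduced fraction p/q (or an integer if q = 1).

D = (-4, 101)
F = (-3, 54)

1. F_x = -3  [line 5·x + 16·y + -849 = 0 ∩ |FC|² = 1125]
2. F_y = 54  [line 5·x + 16·y + -849 = 0 ∩ |FC|² = 1125]
   → F = (-3, 54)
3. D_x = -4  [FA · DC = 4852 ∩ D is the reflection of B across F]
4. D_y = 101  [FA · DC = 4852 ∩ D is the reflection of B across F]
   → D = (-4, 101)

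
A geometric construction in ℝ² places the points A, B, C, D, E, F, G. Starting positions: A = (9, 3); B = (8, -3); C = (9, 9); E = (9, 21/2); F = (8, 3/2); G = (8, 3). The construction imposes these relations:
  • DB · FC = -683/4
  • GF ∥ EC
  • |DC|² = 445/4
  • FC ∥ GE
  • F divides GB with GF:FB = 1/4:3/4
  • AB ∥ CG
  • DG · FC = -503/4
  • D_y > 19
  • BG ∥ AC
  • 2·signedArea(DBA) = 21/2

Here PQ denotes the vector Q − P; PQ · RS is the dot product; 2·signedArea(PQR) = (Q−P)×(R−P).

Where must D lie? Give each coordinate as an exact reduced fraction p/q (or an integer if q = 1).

D = (10, 39/2)

1. D_x = 10  [DB · FC = -683/4 ∩ 2·signedArea(DBA) = 21/2]
2. D_y = 39/2  [DB · FC = -683/4 ∩ 2·signedArea(DBA) = 21/2]
   → D = (10, 39/2)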